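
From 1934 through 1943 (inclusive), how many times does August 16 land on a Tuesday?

1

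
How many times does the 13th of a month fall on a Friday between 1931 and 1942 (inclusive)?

Friday-the-13ths by year:
1931: Feb, Mar, Nov
1932: May
1933: Jan, Oct
1934: Apr, Jul
1935: Sep, Dec
1936: Mar, Nov
1937: Aug
1938: May
1939: Jan, Oct
1940: Sep, Dec
1941: Jun
1942: Feb, Mar, Nov

22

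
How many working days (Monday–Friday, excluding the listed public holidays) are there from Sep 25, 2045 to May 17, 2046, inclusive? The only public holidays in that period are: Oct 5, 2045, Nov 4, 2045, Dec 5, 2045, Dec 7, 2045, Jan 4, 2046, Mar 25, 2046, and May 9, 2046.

164 working days

Sep 25, 2045 is a Monday.
From Sep 25, 2045 to May 17, 2046 is 235 days inclusive.
235 = 7 × 33 + 4, so there are 33 full weeks plus 4 extra days.
Each full week contributes 5 weekdays (Mon–Fri): 33 × 5 = 165.
The 4 extra days are Mon, Tue, Wed, Thu — 4 of them qualify.
Total: 165 + 4 = 169.
Holidays: Oct 5, 2045 (Thu); Nov 4, 2045 (Sat); Dec 5, 2045 (Tue); Dec 7, 2045 (Thu); Jan 4, 2046 (Thu); Mar 25, 2046 (Sun); May 9, 2046 (Wed).
5 of the 7 holidays fall on weekdays; the rest are weekends and were already excluded.
Business days: 169 − 5 = 164.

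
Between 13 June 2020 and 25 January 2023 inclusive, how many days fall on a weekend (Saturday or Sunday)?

274

13 June 2020 is a Saturday.
That's 957 days from start to end, counting both.
957 = 7 × 136 + 5, so there are 136 full weeks plus 5 extra days.
Each full week contributes 2 weekend days (Sat, Sun): 136 × 2 = 272.
The 5 extra days are Saturday, Sunday, Monday, Tuesday, Wednesday — 2 of them qualify.
Total: 272 + 2 = 274.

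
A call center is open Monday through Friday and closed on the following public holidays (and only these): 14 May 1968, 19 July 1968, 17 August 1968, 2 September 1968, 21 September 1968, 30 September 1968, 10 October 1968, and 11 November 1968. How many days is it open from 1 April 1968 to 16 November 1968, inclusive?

159 working days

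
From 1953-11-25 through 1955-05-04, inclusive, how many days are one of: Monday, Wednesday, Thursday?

1953-11-25 is a Wednesday.
From 1953-11-25 to 1955-05-04 is 526 days inclusive.
526 = 7 × 75 + 1, so there are 75 full weeks plus 1 extra day.
Each full week contributes 3 days from the set (Mon, Wed, Thu): 75 × 3 = 225.
The 1 extra day is Wednesday — 1 of them qualifies.
Total: 225 + 1 = 226.

226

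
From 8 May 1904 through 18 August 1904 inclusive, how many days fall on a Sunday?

15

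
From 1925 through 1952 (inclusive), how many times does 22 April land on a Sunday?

4

Day of week of April 22 in each year:
1925: Wed, 1926: Thu, 1927: Fri, 1928: Sun ✓, 1929: Mon, 1930: Tue, 1931: Wed, 1932: Fri, 1933: Sat, 1934: Sun ✓, 1935: Mon, 1936: Wed, 1937: Thu, 1938: Fri, 1939: Sat, 1940: Mon, 1941: Tue, 1942: Wed, 1943: Thu, 1944: Sat, 1945: Sun ✓, 1946: Mon, 1947: Tue, 1948: Thu, 1949: Fri, 1950: Sat, 1951: Sun ✓, 1952: Tue
Sundays: 1928, 1934, 1945, 1951.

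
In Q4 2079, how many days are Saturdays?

13

Oct 1, 2079 is a Sunday.
The range spans 92 days (inclusive of both endpoints).
92 = 7 × 13 + 1, so there are 13 full weeks plus 1 extra day.
Each full week contributes one Saturday: 13 so far.
The 1 extra day is Sunday — none qualify.
Total: 13 + 0 = 13.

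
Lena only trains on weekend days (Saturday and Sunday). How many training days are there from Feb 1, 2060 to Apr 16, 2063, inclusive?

335

Feb 1, 2060 is a Sunday.
The range spans 1171 days (inclusive of both endpoints).
1171 = 7 × 167 + 2, so there are 167 full weeks plus 2 extra days.
Each full week contributes 2 weekend days (Sat, Sun): 167 × 2 = 334.
The 2 extra days are Sun, Mon — 1 of them qualifies.
Total: 334 + 1 = 335.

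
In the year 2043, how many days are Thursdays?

2043-01-01 is a Thursday.
That's 365 days from start to end, counting both.
365 = 7 × 52 + 1, so there are 52 full weeks plus 1 extra day.
Each full week contributes one Thursday: 52 so far.
The 1 extra day is Thu — 1 of them qualifies.
Total: 52 + 1 = 53.

53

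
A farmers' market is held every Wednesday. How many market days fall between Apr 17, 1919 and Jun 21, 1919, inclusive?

9

Apr 17, 1919 is a Thursday.
That's 66 days from start to end, counting both.
66 = 7 × 9 + 3, so there are 9 full weeks plus 3 extra days.
Each full week contributes one Wednesday: 9 so far.
The 3 extra days are Thursday, Friday, Saturday — none qualify.
Total: 9 + 0 = 9.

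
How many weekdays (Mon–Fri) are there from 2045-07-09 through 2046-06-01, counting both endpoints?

2045-07-09 is a Sunday.
The range spans 328 days (inclusive of both endpoints).
328 = 7 × 46 + 6, so there are 46 full weeks plus 6 extra days.
Each full week contributes 5 weekdays (Mon–Fri): 46 × 5 = 230.
The 6 extra days are Sunday, Monday, Tuesday, Wednesday, Thursday, Friday — 5 of them qualify.
Total: 230 + 5 = 235.

235 weekdays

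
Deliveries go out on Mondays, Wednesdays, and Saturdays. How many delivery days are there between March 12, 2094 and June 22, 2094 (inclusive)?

44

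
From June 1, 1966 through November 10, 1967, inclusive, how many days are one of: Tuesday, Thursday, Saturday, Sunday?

301

June 1, 1966 is a Wednesday.
That's 528 days from start to end, counting both.
528 = 7 × 75 + 3, so there are 75 full weeks plus 3 extra days.
Each full week contributes 4 days from the set (Tue, Thu, Sat, Sun): 75 × 4 = 300.
The 3 extra days are Wed, Thu, Fri — 1 of them qualifies.
Total: 300 + 1 = 301.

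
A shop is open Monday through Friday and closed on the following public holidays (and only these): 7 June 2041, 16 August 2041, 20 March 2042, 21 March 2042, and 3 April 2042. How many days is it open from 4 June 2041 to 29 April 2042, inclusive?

231

4 June 2041 is a Tuesday.
The range spans 330 days (inclusive of both endpoints).
330 = 7 × 47 + 1, so there are 47 full weeks plus 1 extra day.
Each full week contributes 5 weekdays (Mon–Fri): 47 × 5 = 235.
The 1 extra day is Tuesday — 1 of them qualifies.
Total: 235 + 1 = 236.
Holidays: 7 June 2041 (Fri); 16 August 2041 (Fri); 20 March 2042 (Thu); 21 March 2042 (Fri); 3 April 2042 (Thu).
All 5 holidays fall on weekdays, so subtract 5.
Business days: 236 − 5 = 231.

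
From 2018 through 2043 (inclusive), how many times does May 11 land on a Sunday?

4

Day of week of May 11 in each year:
2018: Fri, 2019: Sat, 2020: Mon, 2021: Tue, 2022: Wed, 2023: Thu, 2024: Sat, 2025: Sun ✓, 2026: Mon, 2027: Tue, 2028: Thu, 2029: Fri, 2030: Sat, 2031: Sun ✓, 2032: Tue, 2033: Wed, 2034: Thu, 2035: Fri, 2036: Sun ✓, 2037: Mon, 2038: Tue, 2039: Wed, 2040: Fri, 2041: Sat, 2042: Sun ✓, 2043: Mon
Sundays: 2025, 2031, 2036, 2042.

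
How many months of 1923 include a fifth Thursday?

A month has five Thursdays exactly when Thursday falls within its first (length − 28) days.
Jan: 31 days, starts Mon → 5 of Mon, Tue, Wed
Feb: 28 days, starts Thu → 5 of (none)
Mar: 31 days, starts Thu → 5 of Thu, Fri, Sat ✓
Apr: 30 days, starts Sun → 5 of Sun, Mon
May: 31 days, starts Tue → 5 of Tue, Wed, Thu ✓
Jun: 30 days, starts Fri → 5 of Fri, Sat
Jul: 31 days, starts Sun → 5 of Sun, Mon, Tue
Aug: 31 days, starts Wed → 5 of Wed, Thu, Fri ✓
Sep: 30 days, starts Sat → 5 of Sat, Sun
Oct: 31 days, starts Mon → 5 of Mon, Tue, Wed
Nov: 30 days, starts Thu → 5 of Thu, Fri ✓
Dec: 31 days, starts Sat → 5 of Sat, Sun, Mon
Months with five Thursdays: Mar, May, Aug, Nov.

4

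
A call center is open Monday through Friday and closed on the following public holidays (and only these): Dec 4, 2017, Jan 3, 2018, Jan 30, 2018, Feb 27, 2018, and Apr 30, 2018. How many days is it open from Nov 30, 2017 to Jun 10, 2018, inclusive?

Nov 30, 2017 is a Thursday.
That's 193 days from start to end, counting both.
193 = 7 × 27 + 4, so there are 27 full weeks plus 4 extra days.
Each full week contributes 5 weekdays (Mon–Fri): 27 × 5 = 135.
The 4 extra days are Thursday, Friday, Saturday, Sunday — 2 of them qualify.
Total: 135 + 2 = 137.
Holidays: Dec 4, 2017 (Mon); Jan 3, 2018 (Wed); Jan 30, 2018 (Tue); Feb 27, 2018 (Tue); Apr 30, 2018 (Mon).
All 5 holidays fall on weekdays, so subtract 5.
Business days: 137 − 5 = 132.

132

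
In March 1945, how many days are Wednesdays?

4

1945-03-01 is a Thursday.
From 1945-03-01 to 1945-03-31 is 31 days inclusive.
31 = 7 × 4 + 3, so there are 4 full weeks plus 3 extra days.
Each full week contributes one Wednesday: 4 so far.
The 3 extra days are Thu, Fri, Sat — none qualify.
Total: 4 + 0 = 4.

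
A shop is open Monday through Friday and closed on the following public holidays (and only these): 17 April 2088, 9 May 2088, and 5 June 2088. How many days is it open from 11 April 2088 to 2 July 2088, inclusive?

11 April 2088 is a Sunday.
The range spans 83 days (inclusive of both endpoints).
83 = 7 × 11 + 6, so there are 11 full weeks plus 6 extra days.
Each full week contributes 5 weekdays (Mon–Fri): 11 × 5 = 55.
The 6 extra days are Sunday, Monday, Tuesday, Wednesday, Thursday, Friday — 5 of them qualify.
Total: 55 + 5 = 60.
Holidays: 17 April 2088 (Sat); 9 May 2088 (Sun); 5 June 2088 (Sat).
None of the 3 holidays fall on a weekday, so nothing to subtract.
Business days: 60 − 0 = 60.

60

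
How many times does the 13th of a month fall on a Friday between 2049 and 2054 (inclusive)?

Friday-the-13ths by year:
2049: Aug
2050: May
2051: Jan, Oct
2052: Sep, Dec
2053: Jun
2054: Feb, Mar, Nov

10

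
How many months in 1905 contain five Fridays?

4

A month has five Fridays exactly when Friday falls within its first (length − 28) days.
Jan: 31 days, starts Sun → 5 of Sun, Mon, Tue
Feb: 28 days, starts Wed → 5 of (none)
Mar: 31 days, starts Wed → 5 of Wed, Thu, Fri ✓
Apr: 30 days, starts Sat → 5 of Sat, Sun
May: 31 days, starts Mon → 5 of Mon, Tue, Wed
Jun: 30 days, starts Thu → 5 of Thu, Fri ✓
Jul: 31 days, starts Sat → 5 of Sat, Sun, Mon
Aug: 31 days, starts Tue → 5 of Tue, Wed, Thu
Sep: 30 days, starts Fri → 5 of Fri, Sat ✓
Oct: 31 days, starts Sun → 5 of Sun, Mon, Tue
Nov: 30 days, starts Wed → 5 of Wed, Thu
Dec: 31 days, starts Fri → 5 of Fri, Sat, Sun ✓
Months with five Fridays: Mar, Jun, Sep, Dec.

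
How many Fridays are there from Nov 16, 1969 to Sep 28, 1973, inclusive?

Nov 16, 1969 is a Sunday.
From Nov 16, 1969 to Sep 28, 1973 is 1413 days inclusive.
1413 = 7 × 201 + 6, so there are 201 full weeks plus 6 extra days.
Each full week contributes one Friday: 201 so far.
The 6 extra days are Sun, Mon, Tue, Wed, Thu, Fri — 1 of them qualifies.
Total: 201 + 1 = 202.

202 Fridays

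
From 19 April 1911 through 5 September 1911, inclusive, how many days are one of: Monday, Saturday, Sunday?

19 April 1911 is a Wednesday.
That's 140 days from start to end, counting both.
140 = 7 × 20, so the span is exactly 20 full weeks.
Each full week contributes 3 days from the set (Mon, Sat, Sun): 20 × 3 = 60.
Total: 60.

60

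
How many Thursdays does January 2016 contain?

4

1 January 2016 is a Friday.
That's 31 days from start to end, counting both.
31 = 7 × 4 + 3, so there are 4 full weeks plus 3 extra days.
Each full week contributes one Thursday: 4 so far.
The 3 extra days are Fri, Sat, Sun — none qualify.
Total: 4 + 0 = 4.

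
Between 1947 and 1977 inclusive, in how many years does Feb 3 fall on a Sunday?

4

Day of week of February 3 in each year:
1947: Mon, 1948: Tue, 1949: Thu, 1950: Fri, 1951: Sat, 1952: Sun ✓, 1953: Tue, 1954: Wed, 1955: Thu, 1956: Fri, 1957: Sun ✓, 1958: Mon, 1959: Tue, 1960: Wed, 1961: Fri, 1962: Sat, 1963: Sun ✓, 1964: Mon, 1965: Wed, 1966: Thu, 1967: Fri, 1968: Sat, 1969: Mon, 1970: Tue, 1971: Wed, 1972: Thu, 1973: Sat, 1974: Sun ✓, 1975: Mon, 1976: Tue, 1977: Thu
Sundays: 1952, 1957, 1963, 1974.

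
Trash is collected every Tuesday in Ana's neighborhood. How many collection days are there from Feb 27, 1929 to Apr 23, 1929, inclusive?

8

Feb 27, 1929 is a Wednesday.
The range spans 56 days (inclusive of both endpoints).
56 = 7 × 8, so the span is exactly 8 full weeks.
Each full week contributes one Tuesday: 8 so far.
Total: 8.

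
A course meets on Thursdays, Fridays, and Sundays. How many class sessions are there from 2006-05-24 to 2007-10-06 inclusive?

2006-05-24 is a Wednesday.
From 2006-05-24 to 2007-10-06 is 501 days inclusive.
501 = 7 × 71 + 4, so there are 71 full weeks plus 4 extra days.
Each full week contributes 3 days from the set (Thu, Fri, Sun): 71 × 3 = 213.
The 4 extra days are Wednesday, Thursday, Friday, Saturday — 2 of them qualify.
Total: 213 + 2 = 215.

215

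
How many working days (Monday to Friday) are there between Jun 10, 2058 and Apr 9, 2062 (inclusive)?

1000

Jun 10, 2058 is a Monday.
From Jun 10, 2058 to Apr 9, 2062 is 1400 days inclusive.
1400 = 7 × 200, so the span is exactly 200 full weeks.
Each full week contributes 5 weekdays (Mon–Fri): 200 × 5 = 1000.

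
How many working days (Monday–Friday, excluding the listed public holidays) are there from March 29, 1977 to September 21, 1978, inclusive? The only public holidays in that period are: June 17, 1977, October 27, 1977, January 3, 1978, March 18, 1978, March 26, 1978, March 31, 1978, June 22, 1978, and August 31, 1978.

382

March 29, 1977 is a Tuesday.
The range spans 542 days (inclusive of both endpoints).
542 = 7 × 77 + 3, so there are 77 full weeks plus 3 extra days.
Each full week contributes 5 weekdays (Mon–Fri): 77 × 5 = 385.
The 3 extra days are Tue, Wed, Thu — 3 of them qualify.
Total: 385 + 3 = 388.
Holidays: June 17, 1977 (Fri); October 27, 1977 (Thu); January 3, 1978 (Tue); March 18, 1978 (Sat); March 26, 1978 (Sun); March 31, 1978 (Fri); June 22, 1978 (Thu); August 31, 1978 (Thu).
6 of the 8 holidays fall on weekdays; the rest are weekends and were already excluded.
Business days: 388 − 6 = 382.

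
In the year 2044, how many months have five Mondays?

A month has five Mondays exactly when Monday falls within its first (length − 28) days.
Jan: 31 days, starts Fri → 5 of Fri, Sat, Sun
Feb: 29 days, starts Mon → 5 of Mon ✓
Mar: 31 days, starts Tue → 5 of Tue, Wed, Thu
Apr: 30 days, starts Fri → 5 of Fri, Sat
May: 31 days, starts Sun → 5 of Sun, Mon, Tue ✓
Jun: 30 days, starts Wed → 5 of Wed, Thu
Jul: 31 days, starts Fri → 5 of Fri, Sat, Sun
Aug: 31 days, starts Mon → 5 of Mon, Tue, Wed ✓
Sep: 30 days, starts Thu → 5 of Thu, Fri
Oct: 31 days, starts Sat → 5 of Sat, Sun, Mon ✓
Nov: 30 days, starts Tue → 5 of Tue, Wed
Dec: 31 days, starts Thu → 5 of Thu, Fri, Sat
Months with five Mondays: Feb, May, Aug, Oct.

4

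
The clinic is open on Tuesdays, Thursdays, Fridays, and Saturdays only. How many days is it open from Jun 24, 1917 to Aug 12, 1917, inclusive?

28

Jun 24, 1917 is a Sunday.
That's 50 days from start to end, counting both.
50 = 7 × 7 + 1, so there are 7 full weeks plus 1 extra day.
Each full week contributes 4 days from the set (Tue, Thu, Fri, Sat): 7 × 4 = 28.
The 1 extra day is Sun — none qualify.
Total: 28 + 0 = 28.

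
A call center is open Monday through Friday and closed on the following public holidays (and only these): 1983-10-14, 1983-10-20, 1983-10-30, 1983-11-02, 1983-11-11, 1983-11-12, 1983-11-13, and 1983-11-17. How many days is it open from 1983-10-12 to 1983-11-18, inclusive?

23 working days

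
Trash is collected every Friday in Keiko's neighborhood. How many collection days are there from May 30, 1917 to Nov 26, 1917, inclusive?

May 30, 1917 is a Wednesday.
That's 181 days from start to end, counting both.
181 = 7 × 25 + 6, so there are 25 full weeks plus 6 extra days.
Each full week contributes one Friday: 25 so far.
The 6 extra days are Wed, Thu, Fri, Sat, Sun, Mon — 1 of them qualifies.
Total: 25 + 1 = 26.

26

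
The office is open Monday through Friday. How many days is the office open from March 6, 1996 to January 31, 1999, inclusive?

March 6, 1996 is a Wednesday.
The range spans 1062 days (inclusive of both endpoints).
1062 = 7 × 151 + 5, so there are 151 full weeks plus 5 extra days.
Each full week contributes 5 weekdays (Mon–Fri): 151 × 5 = 755.
The 5 extra days are Wednesday, Thursday, Friday, Saturday, Sunday — 3 of them qualify.
Total: 755 + 3 = 758.

758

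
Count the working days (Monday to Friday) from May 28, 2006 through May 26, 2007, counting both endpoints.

May 28, 2006 is a Sunday.
From May 28, 2006 to May 26, 2007 is 364 days inclusive.
364 = 7 × 52, so the span is exactly 52 full weeks.
Each full week contributes 5 weekdays (Mon–Fri): 52 × 5 = 260.
Total: 260.

260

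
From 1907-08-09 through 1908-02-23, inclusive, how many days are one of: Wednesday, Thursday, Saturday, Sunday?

1907-08-09 is a Friday.
The range spans 199 days (inclusive of both endpoints).
199 = 7 × 28 + 3, so there are 28 full weeks plus 3 extra days.
Each full week contributes 4 days from the set (Wed, Thu, Sat, Sun): 28 × 4 = 112.
The 3 extra days are Friday, Saturday, Sunday — 2 of them qualify.
Total: 112 + 2 = 114.

114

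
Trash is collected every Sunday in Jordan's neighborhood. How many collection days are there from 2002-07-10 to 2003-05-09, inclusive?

2002-07-10 is a Wednesday.
From 2002-07-10 to 2003-05-09 is 304 days inclusive.
304 = 7 × 43 + 3, so there are 43 full weeks plus 3 extra days.
Each full week contributes one Sunday: 43 so far.
The 3 extra days are Wed, Thu, Fri — none qualify.
Total: 43 + 0 = 43.

43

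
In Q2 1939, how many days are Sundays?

13

1 April 1939 is a Saturday.
From 1 April 1939 to 30 June 1939 is 91 days inclusive.
91 = 7 × 13, so the span is exactly 13 full weeks.
Each full week contributes one Sunday: 13 so far.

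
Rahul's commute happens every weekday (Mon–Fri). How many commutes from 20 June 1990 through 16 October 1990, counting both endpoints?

20 June 1990 is a Wednesday.
From 20 June 1990 to 16 October 1990 is 119 days inclusive.
119 = 7 × 17, so the span is exactly 17 full weeks.
Each full week contributes 5 weekdays (Mon–Fri): 17 × 5 = 85.

85 weekdays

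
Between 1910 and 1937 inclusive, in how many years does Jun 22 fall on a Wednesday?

4

Day of week of June 22 in each year:
1910: Wed ✓, 1911: Thu, 1912: Sat, 1913: Sun, 1914: Mon, 1915: Tue, 1916: Thu, 1917: Fri, 1918: Sat, 1919: Sun, 1920: Tue, 1921: Wed ✓, 1922: Thu, 1923: Fri, 1924: Sun, 1925: Mon, 1926: Tue, 1927: Wed ✓, 1928: Fri, 1929: Sat, 1930: Sun, 1931: Mon, 1932: Wed ✓, 1933: Thu, 1934: Fri, 1935: Sat, 1936: Mon, 1937: Tue
Wednesdays: 1910, 1921, 1927, 1932.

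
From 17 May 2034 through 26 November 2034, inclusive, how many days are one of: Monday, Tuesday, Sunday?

82

17 May 2034 is a Wednesday.
That's 194 days from start to end, counting both.
194 = 7 × 27 + 5, so there are 27 full weeks plus 5 extra days.
Each full week contributes 3 days from the set (Mon, Tue, Sun): 27 × 3 = 81.
The 5 extra days are Wed, Thu, Fri, Sat, Sun — 1 of them qualifies.
Total: 81 + 1 = 82.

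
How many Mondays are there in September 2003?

5

Sep 1, 2003 is a Monday.
That's 30 days from start to end, counting both.
30 = 7 × 4 + 2, so there are 4 full weeks plus 2 extra days.
Each full week contributes one Monday: 4 so far.
The 2 extra days are Mon, Tue — 1 of them qualifies.
Total: 4 + 1 = 5.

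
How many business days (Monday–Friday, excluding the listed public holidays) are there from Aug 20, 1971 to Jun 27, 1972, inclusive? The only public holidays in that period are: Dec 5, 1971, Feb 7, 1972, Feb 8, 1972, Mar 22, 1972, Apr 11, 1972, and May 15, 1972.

218

Aug 20, 1971 is a Friday.
The range spans 313 days (inclusive of both endpoints).
313 = 7 × 44 + 5, so there are 44 full weeks plus 5 extra days.
Each full week contributes 5 weekdays (Mon–Fri): 44 × 5 = 220.
The 5 extra days are Fri, Sat, Sun, Mon, Tue — 3 of them qualify.
Total: 220 + 3 = 223.
Holidays: Dec 5, 1971 (Sun); Feb 7, 1972 (Mon); Feb 8, 1972 (Tue); Mar 22, 1972 (Wed); Apr 11, 1972 (Tue); May 15, 1972 (Mon).
5 of the 6 holidays fall on weekdays; the rest are weekends and were already excluded.
Business days: 223 − 5 = 218.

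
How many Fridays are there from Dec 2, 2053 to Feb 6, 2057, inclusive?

Dec 2, 2053 is a Tuesday.
The range spans 1163 days (inclusive of both endpoints).
1163 = 7 × 166 + 1, so there are 166 full weeks plus 1 extra day.
Each full week contributes one Friday: 166 so far.
The 1 extra day is Tue — none qualify.
Total: 166 + 0 = 166.

166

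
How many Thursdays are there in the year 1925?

53

January 1, 1925 is a Thursday.
From January 1, 1925 to December 31, 1925 is 365 days inclusive.
365 = 7 × 52 + 1, so there are 52 full weeks plus 1 extra day.
Each full week contributes one Thursday: 52 so far.
The 1 extra day is Thursday — 1 of them qualifies.
Total: 52 + 1 = 53.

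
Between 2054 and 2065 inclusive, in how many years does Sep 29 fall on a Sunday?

1

Day of week of September 29 in each year:
2054: Tue, 2055: Wed, 2056: Fri, 2057: Sat, 2058: Sun ✓, 2059: Mon, 2060: Wed, 2061: Thu, 2062: Fri, 2063: Sat, 2064: Mon, 2065: Tue
Sundays: 2058.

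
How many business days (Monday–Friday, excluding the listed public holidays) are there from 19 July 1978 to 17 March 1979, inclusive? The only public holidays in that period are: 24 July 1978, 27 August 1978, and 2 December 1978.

19 July 1978 is a Wednesday.
That's 242 days from start to end, counting both.
242 = 7 × 34 + 4, so there are 34 full weeks plus 4 extra days.
Each full week contributes 5 weekdays (Mon–Fri): 34 × 5 = 170.
The 4 extra days are Wednesday, Thursday, Friday, Saturday — 3 of them qualify.
Total: 170 + 3 = 173.
Holidays: 24 July 1978 (Mon); 27 August 1978 (Sun); 2 December 1978 (Sat).
1 of the 3 holidays fall on weekdays; the rest are weekends and were already excluded.
Business days: 173 − 1 = 172.

172 business days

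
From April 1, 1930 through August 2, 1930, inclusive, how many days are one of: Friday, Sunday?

April 1, 1930 is a Tuesday.
That's 124 days from start to end, counting both.
124 = 7 × 17 + 5, so there are 17 full weeks plus 5 extra days.
Each full week contributes 2 days from the set (Fri, Sun): 17 × 2 = 34.
The 5 extra days are Tue, Wed, Thu, Fri, Sat — 1 of them qualifies.
Total: 34 + 1 = 35.

35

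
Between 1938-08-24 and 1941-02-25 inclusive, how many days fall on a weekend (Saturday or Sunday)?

262

1938-08-24 is a Wednesday.
From 1938-08-24 to 1941-02-25 is 917 days inclusive.
917 = 7 × 131, so the span is exactly 131 full weeks.
Each full week contributes 2 weekend days (Sat, Sun): 131 × 2 = 262.
Total: 262.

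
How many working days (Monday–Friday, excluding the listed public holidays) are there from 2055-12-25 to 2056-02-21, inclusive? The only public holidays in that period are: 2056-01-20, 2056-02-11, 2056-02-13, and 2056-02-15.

38

2055-12-25 is a Saturday.
The range spans 59 days (inclusive of both endpoints).
59 = 7 × 8 + 3, so there are 8 full weeks plus 3 extra days.
Each full week contributes 5 weekdays (Mon–Fri): 8 × 5 = 40.
The 3 extra days are Saturday, Sunday, Monday — 1 of them qualifies.
Total: 40 + 1 = 41.
Holidays: 2056-01-20 (Thu); 2056-02-11 (Fri); 2056-02-13 (Sun); 2056-02-15 (Tue).
3 of the 4 holidays fall on weekdays; the rest are weekends and were already excluded.
Business days: 41 − 3 = 38.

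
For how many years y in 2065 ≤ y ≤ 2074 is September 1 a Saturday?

Day of week of September 1 in each year:
2065: Tue, 2066: Wed, 2067: Thu, 2068: Sat ✓, 2069: Sun, 2070: Mon, 2071: Tue, 2072: Thu, 2073: Fri, 2074: Sat ✓
Saturdays: 2068, 2074.

2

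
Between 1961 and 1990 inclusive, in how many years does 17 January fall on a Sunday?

Day of week of January 17 in each year:
1961: Tue, 1962: Wed, 1963: Thu, 1964: Fri, 1965: Sun ✓, 1966: Mon, 1967: Tue, 1968: Wed, 1969: Fri, 1970: Sat, 1971: Sun ✓, 1972: Mon, 1973: Wed, 1974: Thu, 1975: Fri, 1976: Sat, 1977: Mon, 1978: Tue, 1979: Wed, 1980: Thu, 1981: Sat, 1982: Sun ✓, 1983: Mon, 1984: Tue, 1985: Thu, 1986: Fri, 1987: Sat, 1988: Sun ✓, 1989: Tue, 1990: Wed
Sundays: 1965, 1971, 1982, 1988.

4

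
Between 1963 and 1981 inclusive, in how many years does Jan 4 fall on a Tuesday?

3

Day of week of January 4 in each year:
1963: Fri, 1964: Sat, 1965: Mon, 1966: Tue ✓, 1967: Wed, 1968: Thu, 1969: Sat, 1970: Sun, 1971: Mon, 1972: Tue ✓, 1973: Thu, 1974: Fri, 1975: Sat, 1976: Sun, 1977: Tue ✓, 1978: Wed, 1979: Thu, 1980: Fri, 1981: Sun
Tuesdays: 1966, 1972, 1977.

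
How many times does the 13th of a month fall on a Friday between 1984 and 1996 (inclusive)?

24

Friday-the-13ths by year:
1984: Jan, Apr, Jul
1985: Sep, Dec
1986: Jun
1987: Feb, Mar, Nov
1988: May
1989: Jan, Oct
1990: Apr, Jul
1991: Sep, Dec
1992: Mar, Nov
1993: Aug
1994: May
1995: Jan, Oct
1996: Sep, Dec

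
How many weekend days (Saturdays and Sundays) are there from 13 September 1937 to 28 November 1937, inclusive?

13 September 1937 is a Monday.
From 13 September 1937 to 28 November 1937 is 77 days inclusive.
77 = 7 × 11, so the span is exactly 11 full weeks.
Each full week contributes 2 weekend days (Sat, Sun): 11 × 2 = 22.

22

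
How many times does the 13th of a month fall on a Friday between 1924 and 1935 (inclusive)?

22

Friday-the-13ths by year:
1924: Jun
1925: Feb, Mar, Nov
1926: Aug
1927: May
1928: Jan, Apr, Jul
1929: Sep, Dec
1930: Jun
1931: Feb, Mar, Nov
1932: May
1933: Jan, Oct
1934: Apr, Jul
1935: Sep, Dec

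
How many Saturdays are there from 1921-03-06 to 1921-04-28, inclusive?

1921-03-06 is a Sunday.
The range spans 54 days (inclusive of both endpoints).
54 = 7 × 7 + 5, so there are 7 full weeks plus 5 extra days.
Each full week contributes one Saturday: 7 so far.
The 5 extra days are Sun, Mon, Tue, Wed, Thu — none qualify.
Total: 7 + 0 = 7.

7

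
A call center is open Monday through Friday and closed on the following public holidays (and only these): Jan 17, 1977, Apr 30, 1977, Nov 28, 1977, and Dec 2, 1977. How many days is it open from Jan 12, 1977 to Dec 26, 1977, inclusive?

Jan 12, 1977 is a Wednesday.
From Jan 12, 1977 to Dec 26, 1977 is 349 days inclusive.
349 = 7 × 49 + 6, so there are 49 full weeks plus 6 extra days.
Each full week contributes 5 weekdays (Mon–Fri): 49 × 5 = 245.
The 6 extra days are Wednesday, Thursday, Friday, Saturday, Sunday, Monday — 4 of them qualify.
Total: 245 + 4 = 249.
Holidays: Jan 17, 1977 (Mon); Apr 30, 1977 (Sat); Nov 28, 1977 (Mon); Dec 2, 1977 (Fri).
3 of the 4 holidays fall on weekdays; the rest are weekends and were already excluded.
Business days: 249 − 3 = 246.

246 working days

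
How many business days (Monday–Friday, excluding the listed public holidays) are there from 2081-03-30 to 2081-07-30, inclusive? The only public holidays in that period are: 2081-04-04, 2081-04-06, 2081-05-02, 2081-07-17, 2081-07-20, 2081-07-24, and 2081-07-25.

2081-03-30 is a Sunday.
That's 123 days from start to end, counting both.
123 = 7 × 17 + 4, so there are 17 full weeks plus 4 extra days.
Each full week contributes 5 weekdays (Mon–Fri): 17 × 5 = 85.
The 4 extra days are Sunday, Monday, Tuesday, Wednesday — 3 of them qualify.
Total: 85 + 3 = 88.
Holidays: 2081-04-04 (Fri); 2081-04-06 (Sun); 2081-05-02 (Fri); 2081-07-17 (Thu); 2081-07-20 (Sun); 2081-07-24 (Thu); 2081-07-25 (Fri).
5 of the 7 holidays fall on weekdays; the rest are weekends and were already excluded.
Business days: 88 − 5 = 83.

83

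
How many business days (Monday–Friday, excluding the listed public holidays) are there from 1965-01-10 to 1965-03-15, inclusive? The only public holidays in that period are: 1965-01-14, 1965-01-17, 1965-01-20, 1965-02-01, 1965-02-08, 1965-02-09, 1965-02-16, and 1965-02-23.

39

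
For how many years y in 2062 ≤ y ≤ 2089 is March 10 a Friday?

Day of week of March 10 in each year:
2062: Fri ✓, 2063: Sat, 2064: Mon, 2065: Tue, 2066: Wed, 2067: Thu, 2068: Sat, 2069: Sun, 2070: Mon, 2071: Tue, 2072: Thu, 2073: Fri ✓, 2074: Sat, 2075: Sun, 2076: Tue, 2077: Wed, 2078: Thu, 2079: Fri ✓, 2080: Sun, 2081: Mon, 2082: Tue, 2083: Wed, 2084: Fri ✓, 2085: Sat, 2086: Sun, 2087: Mon, 2088: Wed, 2089: Thu
Fridays: 2062, 2073, 2079, 2084.

4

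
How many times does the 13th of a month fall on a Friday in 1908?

The 13th falls on a Friday when the month's 13th has weekday Fri.
Jan 13 is Mon; Feb 13 is Thu; Mar 13 is Fri ✓; Apr 13 is Mon; May 13 is Wed; Jun 13 is Sat; Jul 13 is Mon; Aug 13 is Thu; Sep 13 is Sun; Oct 13 is Tue; Nov 13 is Fri ✓; Dec 13 is Sun.
Friday the 13ths: Mar, Nov.

2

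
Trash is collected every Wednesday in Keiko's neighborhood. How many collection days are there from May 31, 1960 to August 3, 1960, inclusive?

10

May 31, 1960 is a Tuesday.
From May 31, 1960 to August 3, 1960 is 65 days inclusive.
65 = 7 × 9 + 2, so there are 9 full weeks plus 2 extra days.
Each full week contributes one Wednesday: 9 so far.
The 2 extra days are Tue, Wed — 1 of them qualifies.
Total: 9 + 1 = 10.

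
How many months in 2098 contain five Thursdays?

4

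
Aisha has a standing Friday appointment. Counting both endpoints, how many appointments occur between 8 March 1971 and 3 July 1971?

8 March 1971 is a Monday.
From 8 March 1971 to 3 July 1971 is 118 days inclusive.
118 = 7 × 16 + 6, so there are 16 full weeks plus 6 extra days.
Each full week contributes one Friday: 16 so far.
The 6 extra days are Mon, Tue, Wed, Thu, Fri, Sat — 1 of them qualifies.
Total: 16 + 1 = 17.

17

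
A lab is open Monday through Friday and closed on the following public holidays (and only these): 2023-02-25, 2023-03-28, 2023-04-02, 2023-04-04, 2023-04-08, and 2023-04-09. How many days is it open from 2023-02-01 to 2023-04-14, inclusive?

51

2023-02-01 is a Wednesday.
From 2023-02-01 to 2023-04-14 is 73 days inclusive.
73 = 7 × 10 + 3, so there are 10 full weeks plus 3 extra days.
Each full week contributes 5 weekdays (Mon–Fri): 10 × 5 = 50.
The 3 extra days are Wed, Thu, Fri — 3 of them qualify.
Total: 50 + 3 = 53.
Holidays: 2023-02-25 (Sat); 2023-03-28 (Tue); 2023-04-02 (Sun); 2023-04-04 (Tue); 2023-04-08 (Sat); 2023-04-09 (Sun).
2 of the 6 holidays fall on weekdays; the rest are weekends and were already excluded.
Business days: 53 − 2 = 51.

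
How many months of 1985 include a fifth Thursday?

A month has five Thursdays exactly when Thursday falls within its first (length − 28) days.
Jan: 31 days, starts Tue → 5 of Tue, Wed, Thu ✓
Feb: 28 days, starts Fri → 5 of (none)
Mar: 31 days, starts Fri → 5 of Fri, Sat, Sun
Apr: 30 days, starts Mon → 5 of Mon, Tue
May: 31 days, starts Wed → 5 of Wed, Thu, Fri ✓
Jun: 30 days, starts Sat → 5 of Sat, Sun
Jul: 31 days, starts Mon → 5 of Mon, Tue, Wed
Aug: 31 days, starts Thu → 5 of Thu, Fri, Sat ✓
Sep: 30 days, starts Sun → 5 of Sun, Mon
Oct: 31 days, starts Tue → 5 of Tue, Wed, Thu ✓
Nov: 30 days, starts Fri → 5 of Fri, Sat
Dec: 31 days, starts Sun → 5 of Sun, Mon, Tue
Months with five Thursdays: Jan, May, Aug, Oct.

4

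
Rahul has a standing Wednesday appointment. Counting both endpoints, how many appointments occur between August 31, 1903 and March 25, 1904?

August 31, 1903 is a Monday.
The range spans 208 days (inclusive of both endpoints).
208 = 7 × 29 + 5, so there are 29 full weeks plus 5 extra days.
Each full week contributes one Wednesday: 29 so far.
The 5 extra days are Mon, Tue, Wed, Thu, Fri — 1 of them qualifies.
Total: 29 + 1 = 30.

30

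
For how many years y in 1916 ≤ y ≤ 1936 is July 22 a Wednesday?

3

Day of week of July 22 in each year:
1916: Sat, 1917: Sun, 1918: Mon, 1919: Tue, 1920: Thu, 1921: Fri, 1922: Sat, 1923: Sun, 1924: Tue, 1925: Wed ✓, 1926: Thu, 1927: Fri, 1928: Sun, 1929: Mon, 1930: Tue, 1931: Wed ✓, 1932: Fri, 1933: Sat, 1934: Sun, 1935: Mon, 1936: Wed ✓
Wednesdays: 1925, 1931, 1936.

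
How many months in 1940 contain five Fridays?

4

A month has five Fridays exactly when Friday falls within its first (length − 28) days.
Jan: 31 days, starts Mon → 5 of Mon, Tue, Wed
Feb: 29 days, starts Thu → 5 of Thu
Mar: 31 days, starts Fri → 5 of Fri, Sat, Sun ✓
Apr: 30 days, starts Mon → 5 of Mon, Tue
May: 31 days, starts Wed → 5 of Wed, Thu, Fri ✓
Jun: 30 days, starts Sat → 5 of Sat, Sun
Jul: 31 days, starts Mon → 5 of Mon, Tue, Wed
Aug: 31 days, starts Thu → 5 of Thu, Fri, Sat ✓
Sep: 30 days, starts Sun → 5 of Sun, Mon
Oct: 31 days, starts Tue → 5 of Tue, Wed, Thu
Nov: 30 days, starts Fri → 5 of Fri, Sat ✓
Dec: 31 days, starts Sun → 5 of Sun, Mon, Tue
Months with five Fridays: Mar, May, Aug, Nov.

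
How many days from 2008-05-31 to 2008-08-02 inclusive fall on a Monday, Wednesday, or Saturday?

2008-05-31 is a Saturday.
The range spans 64 days (inclusive of both endpoints).
64 = 7 × 9 + 1, so there are 9 full weeks plus 1 extra day.
Each full week contributes 3 days from the set (Mon, Wed, Sat): 9 × 3 = 27.
The 1 extra day is Saturday — 1 of them qualifies.
Total: 27 + 1 = 28.

28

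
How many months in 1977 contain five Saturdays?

5

A month has five Saturdays exactly when Saturday falls within its first (length − 28) days.
Jan: 31 days, starts Sat → 5 of Sat, Sun, Mon ✓
Feb: 28 days, starts Tue → 5 of (none)
Mar: 31 days, starts Tue → 5 of Tue, Wed, Thu
Apr: 30 days, starts Fri → 5 of Fri, Sat ✓
May: 31 days, starts Sun → 5 of Sun, Mon, Tue
Jun: 30 days, starts Wed → 5 of Wed, Thu
Jul: 31 days, starts Fri → 5 of Fri, Sat, Sun ✓
Aug: 31 days, starts Mon → 5 of Mon, Tue, Wed
Sep: 30 days, starts Thu → 5 of Thu, Fri
Oct: 31 days, starts Sat → 5 of Sat, Sun, Mon ✓
Nov: 30 days, starts Tue → 5 of Tue, Wed
Dec: 31 days, starts Thu → 5 of Thu, Fri, Sat ✓
Months with five Saturdays: Jan, Apr, Jul, Oct, Dec.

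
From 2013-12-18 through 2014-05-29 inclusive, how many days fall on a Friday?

2013-12-18 is a Wednesday.
That's 163 days from start to end, counting both.
163 = 7 × 23 + 2, so there are 23 full weeks plus 2 extra days.
Each full week contributes one Friday: 23 so far.
The 2 extra days are Wednesday, Thursday — none qualify.
Total: 23 + 0 = 23.

23 Fridays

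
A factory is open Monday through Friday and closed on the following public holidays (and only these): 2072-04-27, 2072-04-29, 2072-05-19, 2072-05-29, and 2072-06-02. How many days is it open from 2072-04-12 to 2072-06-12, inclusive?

40

2072-04-12 is a Tuesday.
The range spans 62 days (inclusive of both endpoints).
62 = 7 × 8 + 6, so there are 8 full weeks plus 6 extra days.
Each full week contributes 5 weekdays (Mon–Fri): 8 × 5 = 40.
The 6 extra days are Tue, Wed, Thu, Fri, Sat, Sun — 4 of them qualify.
Total: 40 + 4 = 44.
Holidays: 2072-04-27 (Wed); 2072-04-29 (Fri); 2072-05-19 (Thu); 2072-05-29 (Sun); 2072-06-02 (Thu).
4 of the 5 holidays fall on weekdays; the rest are weekends and were already excluded.
Business days: 44 − 4 = 40.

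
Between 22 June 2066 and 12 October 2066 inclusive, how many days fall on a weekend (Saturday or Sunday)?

32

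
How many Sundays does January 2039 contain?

5

Jan 1, 2039 is a Saturday.
That's 31 days from start to end, counting both.
31 = 7 × 4 + 3, so there are 4 full weeks plus 3 extra days.
Each full week contributes one Sunday: 4 so far.
The 3 extra days are Saturday, Sunday, Monday — 1 of them qualifies.
Total: 4 + 1 = 5.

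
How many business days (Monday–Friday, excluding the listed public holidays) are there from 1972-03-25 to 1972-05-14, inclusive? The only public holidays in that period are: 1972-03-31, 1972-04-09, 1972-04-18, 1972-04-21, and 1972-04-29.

32

1972-03-25 is a Saturday.
That's 51 days from start to end, counting both.
51 = 7 × 7 + 2, so there are 7 full weeks plus 2 extra days.
Each full week contributes 5 weekdays (Mon–Fri): 7 × 5 = 35.
The 2 extra days are Saturday, Sunday — none qualify.
Total: 35 + 0 = 35.
Holidays: 1972-03-31 (Fri); 1972-04-09 (Sun); 1972-04-18 (Tue); 1972-04-21 (Fri); 1972-04-29 (Sat).
3 of the 5 holidays fall on weekdays; the rest are weekends and were already excluded.
Business days: 35 − 3 = 32.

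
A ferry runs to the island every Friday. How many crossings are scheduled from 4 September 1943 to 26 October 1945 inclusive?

112 Fridays

4 September 1943 is a Saturday.
The range spans 784 days (inclusive of both endpoints).
784 = 7 × 112, so the span is exactly 112 full weeks.
Each full week contributes one Friday: 112 so far.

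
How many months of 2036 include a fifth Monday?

4

A month has five Mondays exactly when Monday falls within its first (length − 28) days.
Jan: 31 days, starts Tue → 5 of Tue, Wed, Thu
Feb: 29 days, starts Fri → 5 of Fri
Mar: 31 days, starts Sat → 5 of Sat, Sun, Mon ✓
Apr: 30 days, starts Tue → 5 of Tue, Wed
May: 31 days, starts Thu → 5 of Thu, Fri, Sat
Jun: 30 days, starts Sun → 5 of Sun, Mon ✓
Jul: 31 days, starts Tue → 5 of Tue, Wed, Thu
Aug: 31 days, starts Fri → 5 of Fri, Sat, Sun
Sep: 30 days, starts Mon → 5 of Mon, Tue ✓
Oct: 31 days, starts Wed → 5 of Wed, Thu, Fri
Nov: 30 days, starts Sat → 5 of Sat, Sun
Dec: 31 days, starts Mon → 5 of Mon, Tue, Wed ✓
Months with five Mondays: Mar, Jun, Sep, Dec.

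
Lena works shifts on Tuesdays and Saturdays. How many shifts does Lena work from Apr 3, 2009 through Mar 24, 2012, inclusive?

Apr 3, 2009 is a Friday.
That's 1087 days from start to end, counting both.
1087 = 7 × 155 + 2, so there are 155 full weeks plus 2 extra days.
Each full week contributes 2 days from the set (Tue, Sat): 155 × 2 = 310.
The 2 extra days are Fri, Sat — 1 of them qualifies.
Total: 310 + 1 = 311.

311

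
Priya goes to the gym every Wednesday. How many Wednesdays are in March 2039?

2039-03-01 is a Tuesday.
That's 31 days from start to end, counting both.
31 = 7 × 4 + 3, so there are 4 full weeks plus 3 extra days.
Each full week contributes one Wednesday: 4 so far.
The 3 extra days are Tuesday, Wednesday, Thursday — 1 of them qualifies.
Total: 4 + 1 = 5.

5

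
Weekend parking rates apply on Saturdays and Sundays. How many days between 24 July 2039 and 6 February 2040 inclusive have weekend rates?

24 July 2039 is a Sunday.
That's 198 days from start to end, counting both.
198 = 7 × 28 + 2, so there are 28 full weeks plus 2 extra days.
Each full week contributes 2 weekend days (Sat, Sun): 28 × 2 = 56.
The 2 extra days are Sunday, Monday — 1 of them qualifies.
Total: 56 + 1 = 57.

57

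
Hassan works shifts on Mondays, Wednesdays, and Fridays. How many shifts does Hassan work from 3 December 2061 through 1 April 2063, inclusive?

207

3 December 2061 is a Saturday.
From 3 December 2061 to 1 April 2063 is 485 days inclusive.
485 = 7 × 69 + 2, so there are 69 full weeks plus 2 extra days.
Each full week contributes 3 days from the set (Mon, Wed, Fri): 69 × 3 = 207.
The 2 extra days are Sat, Sun — none qualify.
Total: 207 + 0 = 207.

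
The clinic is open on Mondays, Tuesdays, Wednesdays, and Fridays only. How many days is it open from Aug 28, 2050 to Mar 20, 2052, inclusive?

Aug 28, 2050 is a Sunday.
From Aug 28, 2050 to Mar 20, 2052 is 571 days inclusive.
571 = 7 × 81 + 4, so there are 81 full weeks plus 4 extra days.
Each full week contributes 4 days from the set (Mon, Tue, Wed, Fri): 81 × 4 = 324.
The 4 extra days are Sun, Mon, Tue, Wed — 3 of them qualify.
Total: 324 + 3 = 327.

327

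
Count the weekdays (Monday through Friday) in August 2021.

1 August 2021 is a Sunday.
That's 31 days from start to end, counting both.
31 = 7 × 4 + 3, so there are 4 full weeks plus 3 extra days.
Each full week contributes 5 weekdays (Mon–Fri): 4 × 5 = 20.
The 3 extra days are Sun, Mon, Tue — 2 of them qualify.
Total: 20 + 2 = 22.

22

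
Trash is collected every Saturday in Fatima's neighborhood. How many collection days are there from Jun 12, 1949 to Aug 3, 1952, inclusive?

164

Jun 12, 1949 is a Sunday.
From Jun 12, 1949 to Aug 3, 1952 is 1149 days inclusive.
1149 = 7 × 164 + 1, so there are 164 full weeks plus 1 extra day.
Each full week contributes one Saturday: 164 so far.
The 1 extra day is Sun — none qualify.
Total: 164 + 0 = 164.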